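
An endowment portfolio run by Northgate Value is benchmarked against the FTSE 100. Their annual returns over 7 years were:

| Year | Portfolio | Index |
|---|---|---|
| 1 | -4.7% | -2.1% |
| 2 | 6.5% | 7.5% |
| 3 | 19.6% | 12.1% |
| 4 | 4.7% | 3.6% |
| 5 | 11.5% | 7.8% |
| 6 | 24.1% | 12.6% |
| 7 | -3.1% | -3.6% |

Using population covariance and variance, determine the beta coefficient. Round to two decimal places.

1.62

r̄p = 8.3714%,  r̄m = 5.4143%
Cov = Σ(rp − r̄p)(rm − r̄m) / 7 = 57.1347
Var(rm) = Σ(rm − r̄m)² / 7 = 35.3412
β = Cov / Var = 57.1347 / 35.3412 = 1.6167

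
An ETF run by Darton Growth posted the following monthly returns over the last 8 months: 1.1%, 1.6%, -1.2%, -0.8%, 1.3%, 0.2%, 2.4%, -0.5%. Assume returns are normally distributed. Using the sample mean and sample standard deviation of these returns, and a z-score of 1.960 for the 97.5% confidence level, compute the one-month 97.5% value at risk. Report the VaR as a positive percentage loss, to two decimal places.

μ = (1.1 + 1.6 − 1.2 − 0.8 + 1.3 + 0.2 + 2.4 − 0.5) / 8 = 0.5125%
Σ(r − μ)² = (1.1 − 0.5125)² + (1.6 − 0.5125)² + (-1.2 − 0.5125)² + … = 11.4888
σ = √[11.4888 / 7] = 1.2811%
VaR = −(μ − z·σ) = −(0.5125 − 1.960 × 1.2811) = −(-1.9985) = 1.9985%

2.00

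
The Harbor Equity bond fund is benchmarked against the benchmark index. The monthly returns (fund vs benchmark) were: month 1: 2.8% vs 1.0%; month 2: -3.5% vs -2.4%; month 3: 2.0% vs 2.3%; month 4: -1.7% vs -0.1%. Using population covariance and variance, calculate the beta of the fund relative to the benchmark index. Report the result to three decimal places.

r̄p = -0.1000%,  r̄m = 0.2000%
Cov = Σ(rp − r̄p)(rm − r̄m) / 4 = 4.0125
Var(rm) = Σ(rm − r̄m)² / 4 = 2.9750
β = Cov / Var = 4.0125 / 2.9750 = 1.3487

1.349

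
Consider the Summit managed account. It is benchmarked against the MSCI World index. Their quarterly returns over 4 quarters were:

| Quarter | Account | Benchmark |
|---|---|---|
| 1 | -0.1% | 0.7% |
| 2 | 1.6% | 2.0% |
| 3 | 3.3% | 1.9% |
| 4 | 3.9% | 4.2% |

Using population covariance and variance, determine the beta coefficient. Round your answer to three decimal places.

r̄p = 2.1750%,  r̄m = 2.2000%
Cov = Σ(rp − r̄p)(rm − r̄m) / 4 = 1.6600
Var(rm) = Σ(rm − r̄m)² / 4 = 1.5950
β = Cov / Var = 1.6600 / 1.5950 = 1.0408

1.041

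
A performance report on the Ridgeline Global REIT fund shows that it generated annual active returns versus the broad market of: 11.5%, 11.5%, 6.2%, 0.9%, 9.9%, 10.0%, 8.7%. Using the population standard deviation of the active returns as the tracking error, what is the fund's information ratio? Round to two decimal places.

Mean return μ = 58.70 / 7 = 8.3857%
Σ(r − μ)² = (11.5 − 8.3857)² + (11.5 − 8.3857)² + (6.2 − 8.3857)² + … = 85.2086
population σ = √(85.2086 / 7) = √12.1727 = 3.4889%
IR = μ / tracking error = 8.3857 / 3.4889 = 2.4035

2.40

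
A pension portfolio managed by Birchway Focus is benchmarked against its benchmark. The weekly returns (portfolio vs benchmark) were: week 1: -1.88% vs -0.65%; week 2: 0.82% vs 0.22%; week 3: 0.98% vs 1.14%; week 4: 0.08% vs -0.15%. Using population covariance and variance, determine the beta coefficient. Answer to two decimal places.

r̄p = 0.0000%,  r̄m = 0.1400%
Cov = Σ(rp − r̄p)(rm − r̄m) / 4 = 0.6269
Var(rm) = Σ(rm − r̄m)² / 4 = 0.4287
β = Cov / Var = 0.6269 / 0.4287 = 1.4623

1.46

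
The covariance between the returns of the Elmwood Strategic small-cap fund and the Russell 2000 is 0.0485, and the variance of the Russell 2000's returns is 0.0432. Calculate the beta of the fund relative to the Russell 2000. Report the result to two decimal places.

1.12

β = Cov(Rp, Rm) / Var(Rm) = 0.0485 / 0.0432 = 1.1227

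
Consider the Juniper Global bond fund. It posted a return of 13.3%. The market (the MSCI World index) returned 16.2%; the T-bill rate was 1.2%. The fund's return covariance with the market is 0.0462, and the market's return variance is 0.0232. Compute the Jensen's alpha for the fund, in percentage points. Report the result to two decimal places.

β = Cov / Var = 0.0462 / 0.0232 = 1.9914
E[R] = Rf + β(Rm − Rf) = 1.2% + 1.9914 × (16.2% − 1.2%) = 31.0710%
α = Rp − E[R] = 13.3% − 31.0710% = -17.7710

-17.77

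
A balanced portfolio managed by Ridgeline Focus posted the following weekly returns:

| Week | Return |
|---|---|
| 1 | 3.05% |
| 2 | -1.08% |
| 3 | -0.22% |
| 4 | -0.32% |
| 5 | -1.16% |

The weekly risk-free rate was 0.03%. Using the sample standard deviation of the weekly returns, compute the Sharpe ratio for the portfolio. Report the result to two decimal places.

Mean return μ = 0.270 / 5 = 0.0540%
Σ(r − μ)² = (3.05 − 0.0540)² + (-1.08 − 0.0540)² + … = 11.9507
sample σ = √(11.9507 / 4) = √2.9877 = 1.7285%
Sharpe = (μ − rf) / σ = (0.0540 − 0.03) / 1.7285 = 0.0240 / 1.7285 = 0.0139

0.01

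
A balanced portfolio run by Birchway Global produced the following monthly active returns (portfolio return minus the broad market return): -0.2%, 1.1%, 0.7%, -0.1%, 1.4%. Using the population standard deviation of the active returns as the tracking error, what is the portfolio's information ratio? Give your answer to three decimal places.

μ = (-0.2 + 1.1 + 0.7 − 0.1 + 1.4) / 5 = 0.5800%
Σ(r − μ)² = (-0.2 − 0.5800)² + (1.1 − 0.5800)² + (0.7 − 0.5800)² + … = 2.0280
σ = √[2.0280 / 5] = 0.6369%
IR = μ / tracking error = 0.5800 / 0.6369 = 0.9107

0.911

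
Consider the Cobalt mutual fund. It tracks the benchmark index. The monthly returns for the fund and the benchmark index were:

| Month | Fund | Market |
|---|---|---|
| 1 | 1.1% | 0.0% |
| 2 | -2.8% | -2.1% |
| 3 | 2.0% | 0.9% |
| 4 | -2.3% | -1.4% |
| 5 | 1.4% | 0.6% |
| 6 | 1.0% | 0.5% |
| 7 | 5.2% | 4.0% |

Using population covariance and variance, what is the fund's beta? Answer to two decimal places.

r̄p = 0.8000%,  r̄m = 0.3571%
Cov = Σ(rp − r̄p)(rm − r̄m) / 7 = 4.4343
Var(rm) = Σ(rm − r̄m)² / 7 = 3.2710
β = Cov / Var = 4.4343 / 3.2710 = 1.3556

1.36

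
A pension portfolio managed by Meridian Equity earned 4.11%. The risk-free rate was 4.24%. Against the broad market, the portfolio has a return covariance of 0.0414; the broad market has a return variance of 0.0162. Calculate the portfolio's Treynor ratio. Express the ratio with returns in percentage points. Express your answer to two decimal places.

-0.05

β = Cov / Var = 0.0414 / 0.0162 = 2.5556
Treynor = (Rp − Rf) / β = (4.11% − 4.24%) / 2.5556 = -0.13 / 2.5556 = -0.0509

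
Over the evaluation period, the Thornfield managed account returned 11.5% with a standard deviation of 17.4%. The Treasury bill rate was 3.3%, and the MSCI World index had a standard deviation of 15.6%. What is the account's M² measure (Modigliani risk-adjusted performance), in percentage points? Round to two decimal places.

Sharpe = (Rp − Rf) / σp = (11.5% − 3.3%) / 17.4% = 0.4713
M² = Rf + Sharpe × σm = 3.3% + 0.4713 × 15.6% = 10.6523%

10.65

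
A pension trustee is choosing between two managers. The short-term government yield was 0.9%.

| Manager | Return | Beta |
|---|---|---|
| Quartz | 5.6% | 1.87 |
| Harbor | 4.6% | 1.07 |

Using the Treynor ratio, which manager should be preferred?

Harbor

Quartz: Treynor = (5.6% − 0.9%) / 1.87 = 2.513
Harbor: Treynor = (4.6% − 0.9%) / 1.07 = 3.458
Highest: Harbor (3.458).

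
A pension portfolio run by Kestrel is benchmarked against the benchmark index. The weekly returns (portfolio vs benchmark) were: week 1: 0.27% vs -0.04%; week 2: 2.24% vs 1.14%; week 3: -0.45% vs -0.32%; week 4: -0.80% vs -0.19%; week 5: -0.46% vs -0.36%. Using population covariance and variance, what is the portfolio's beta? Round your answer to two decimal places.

1.90

r̄p = 0.1600%,  r̄m = 0.0460%
Cov = Σ(rp − r̄p)(rm − r̄m) / 5 = 0.5935
Var(rm) = Σ(rm − r̄m)² / 5 = 0.3117
β = Cov / Var = 0.5935 / 0.3117 = 1.9041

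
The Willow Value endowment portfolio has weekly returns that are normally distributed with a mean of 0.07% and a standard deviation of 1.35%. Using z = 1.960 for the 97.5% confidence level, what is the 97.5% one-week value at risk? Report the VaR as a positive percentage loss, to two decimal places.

2.58

VaR (as % loss) = −(μ − z·σ) = −(0.07% − 1.960 × 1.35%) = −(-2.5760%) = 2.5760%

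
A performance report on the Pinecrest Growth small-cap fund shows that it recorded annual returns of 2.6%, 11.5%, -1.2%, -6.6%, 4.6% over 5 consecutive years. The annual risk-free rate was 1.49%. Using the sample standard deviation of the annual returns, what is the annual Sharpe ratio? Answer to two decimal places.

Mean return r̄ = 10.90 / 5 = 2.1800%
Σ(r − r̄)² = (2.6 − 2.1800)² + (11.5 − 2.1800)² + … = 181.4080
σ = √[181.4080 / 4] = 6.7344%
Sharpe = (r̄ − rf) / σ = (2.1800 − 1.49) / 6.7344 = 0.6900 / 6.7344 = 0.1025

0.10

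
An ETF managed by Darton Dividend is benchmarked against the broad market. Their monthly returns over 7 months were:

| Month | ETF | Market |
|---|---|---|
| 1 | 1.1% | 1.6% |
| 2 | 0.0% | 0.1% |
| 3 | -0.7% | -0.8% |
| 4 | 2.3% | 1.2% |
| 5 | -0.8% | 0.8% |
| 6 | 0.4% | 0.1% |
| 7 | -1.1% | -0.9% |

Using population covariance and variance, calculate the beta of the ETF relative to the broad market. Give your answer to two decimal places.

r̄p = 0.1714%,  r̄m = 0.3000%
Cov = Σ(rp − r̄p)(rm − r̄m) / 7 = 0.7300
Var(rm) = Σ(rm − r̄m)² / 7 = 0.7829
β = Cov / Var = 0.7300 / 0.7829 = 0.9324

0.93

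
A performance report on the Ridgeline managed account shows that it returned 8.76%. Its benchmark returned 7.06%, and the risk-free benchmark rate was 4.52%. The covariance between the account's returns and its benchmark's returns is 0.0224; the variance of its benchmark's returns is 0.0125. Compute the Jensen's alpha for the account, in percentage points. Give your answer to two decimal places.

β = Cov / Var = 0.0224 / 0.0125 = 1.7920
E[R] = Rf + β(Rm − Rf) = 4.52% + 1.7920 × (7.06% − 4.52%) = 9.0717%
α = Rp − E[R] = 8.76% − 9.0717% = -0.3117

-0.31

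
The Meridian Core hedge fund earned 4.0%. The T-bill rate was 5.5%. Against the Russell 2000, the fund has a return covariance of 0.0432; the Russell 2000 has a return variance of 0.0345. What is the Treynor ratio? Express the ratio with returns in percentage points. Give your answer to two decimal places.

-1.20

β = Cov / Var = 0.0432 / 0.0345 = 1.2522
Treynor = (Rp − Rf) / β = (4.0% − 5.5%) / 1.2522 = -1.50 / 1.2522 = -1.1979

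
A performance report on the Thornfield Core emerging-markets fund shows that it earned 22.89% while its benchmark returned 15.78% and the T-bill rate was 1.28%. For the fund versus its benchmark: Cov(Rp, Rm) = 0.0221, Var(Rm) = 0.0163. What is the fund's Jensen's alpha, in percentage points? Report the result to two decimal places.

β = Cov / Var = 0.0221 / 0.0163 = 1.3558
E[R] = Rf + β(Rm − Rf) = 1.28% + 1.3558 × (15.78% − 1.28%) = 20.9391%
α = Rp − E[R] = 22.89% − 20.9391% = 1.9509

1.95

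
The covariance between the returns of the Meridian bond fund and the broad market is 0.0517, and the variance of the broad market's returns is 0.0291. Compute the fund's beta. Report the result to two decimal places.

1.78

β = Cov(Rp, Rm) / Var(Rm) = 0.0517 / 0.0291 = 1.7766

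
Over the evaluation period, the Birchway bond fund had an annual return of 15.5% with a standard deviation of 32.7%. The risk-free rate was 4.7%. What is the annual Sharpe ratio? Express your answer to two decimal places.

0.33

Sharpe = (Rp − Rf) / σp = (15.5% − 4.7%) / 32.7% = 10.80% / 32.7% = 0.3303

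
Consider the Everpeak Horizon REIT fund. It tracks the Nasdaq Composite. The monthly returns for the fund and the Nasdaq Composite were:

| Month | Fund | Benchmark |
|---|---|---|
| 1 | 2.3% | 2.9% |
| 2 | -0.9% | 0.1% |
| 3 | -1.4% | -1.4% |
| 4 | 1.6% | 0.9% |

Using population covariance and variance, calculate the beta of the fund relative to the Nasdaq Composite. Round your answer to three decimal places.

r̄p = 0.4000%,  r̄m = 0.6250%
Cov = Σ(rp − r̄p)(rm − r̄m) / 4 = 2.2450
Var(rm) = Σ(rm − r̄m)² / 4 = 2.4069
β = Cov / Var = 2.2450 / 2.4069 = 0.9327

0.933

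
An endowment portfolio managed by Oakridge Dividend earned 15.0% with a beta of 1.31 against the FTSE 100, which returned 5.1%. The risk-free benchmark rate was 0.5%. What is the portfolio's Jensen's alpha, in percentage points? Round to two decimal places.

CAPM expected return = Rf + β(Rm − Rf) = 0.5% + 1.31 × (5.1% − 0.5%) = 0.5 + 1.31 × 4.60 = 6.5260%
Jensen's α = Rp − E[R] = 15.0% − 6.5260% = 8.4740

8.47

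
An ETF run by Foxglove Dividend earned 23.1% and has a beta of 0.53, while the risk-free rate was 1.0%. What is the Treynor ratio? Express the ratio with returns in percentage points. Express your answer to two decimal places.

Treynor = (Rp − Rf) / β = (23.1% − 1.0%) / 0.53 = 22.10 / 0.53 = 41.6981

41.70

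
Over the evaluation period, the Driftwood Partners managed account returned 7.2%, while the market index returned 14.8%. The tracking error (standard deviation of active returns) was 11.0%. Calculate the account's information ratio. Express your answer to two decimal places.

IR = (Rp − Rb) / TE = (7.2% − 14.8%) / 11.0% = -7.60% / 11.0% = -0.6909

-0.69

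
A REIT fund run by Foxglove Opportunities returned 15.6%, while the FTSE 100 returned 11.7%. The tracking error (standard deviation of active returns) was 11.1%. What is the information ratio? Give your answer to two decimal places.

IR = (Rp − Rb) / TE = (15.6% − 11.7%) / 11.1% = 3.90% / 11.1% = 0.3514

0.35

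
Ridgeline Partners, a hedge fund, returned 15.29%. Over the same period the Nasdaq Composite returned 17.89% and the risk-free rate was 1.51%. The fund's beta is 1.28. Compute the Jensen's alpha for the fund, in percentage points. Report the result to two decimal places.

CAPM expected return = Rf + β(Rm − Rf) = 1.51% + 1.28 × (17.89% − 1.51%) = 1.51 + 1.28 × 16.38 = 22.4764%
Jensen's α = Rp − E[R] = 15.29% − 22.4764% = -7.1864

-7.19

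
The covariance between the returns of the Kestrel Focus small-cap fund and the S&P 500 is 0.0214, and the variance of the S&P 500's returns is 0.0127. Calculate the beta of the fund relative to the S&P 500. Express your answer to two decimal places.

β = Cov(Rp, Rm) / Var(Rm) = 0.0214 / 0.0127 = 1.6850

1.69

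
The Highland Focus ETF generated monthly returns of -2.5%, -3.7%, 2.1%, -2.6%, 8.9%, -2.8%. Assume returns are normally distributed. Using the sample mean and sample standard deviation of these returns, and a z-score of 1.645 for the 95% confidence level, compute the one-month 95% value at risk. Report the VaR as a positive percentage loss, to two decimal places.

8.09

Mean return r̄ = -0.60 / 6 = -0.1000%
Σ(r − r̄)² = (-2.5 − (-0.1000))² + (-3.7 − (-0.1000))² + … = 118.1000
σ = √[118.1000 / 5] = 4.8600%
VaR = −(r̄ − z·σ) = −(-0.1000 − 1.645 × 4.8600) = −(-8.0947) = 8.0947%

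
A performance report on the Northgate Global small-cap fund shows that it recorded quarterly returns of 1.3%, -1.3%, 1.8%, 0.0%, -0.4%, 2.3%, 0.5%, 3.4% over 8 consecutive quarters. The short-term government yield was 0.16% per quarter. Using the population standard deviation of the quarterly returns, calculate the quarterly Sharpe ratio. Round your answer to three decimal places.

μ = (1.3 − 1.3 + 1.8 + 0 − 0.4 + 2.3 + 0.5 + 3.4) / 8 = 7.60 / 8 = 0.9500%
Σ(r − μ)² = 16.6600; population σ = √(16.6600/8) = 1.4431%
Sharpe = (μ − rf) / σ = (0.9500 − 0.16) / 1.4431 = 0.7900 / 1.4431 = 0.5474

0.547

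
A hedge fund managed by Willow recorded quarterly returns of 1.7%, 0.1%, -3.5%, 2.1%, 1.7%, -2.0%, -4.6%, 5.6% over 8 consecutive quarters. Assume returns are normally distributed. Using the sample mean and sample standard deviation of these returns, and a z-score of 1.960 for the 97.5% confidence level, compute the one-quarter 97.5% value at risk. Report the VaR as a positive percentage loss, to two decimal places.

6.44

r̄ = (1.7 + 0.1 − 3.5 + 2.1 + 1.7 − 2 − 4.6 + 5.6) / 8 = 0.1375%
Σ(r − r̄)² = (1.7 − 0.1375)² + (0.1 − 0.1375)² + (-3.5 − 0.1375)² + … = 78.8188
sample σ = √(78.8188 / 7) = √11.2598 = 3.3556%
VaR = −(r̄ − z·σ) = −(0.1375 − 1.960 × 3.3556) = −(-6.4395) = 6.4395%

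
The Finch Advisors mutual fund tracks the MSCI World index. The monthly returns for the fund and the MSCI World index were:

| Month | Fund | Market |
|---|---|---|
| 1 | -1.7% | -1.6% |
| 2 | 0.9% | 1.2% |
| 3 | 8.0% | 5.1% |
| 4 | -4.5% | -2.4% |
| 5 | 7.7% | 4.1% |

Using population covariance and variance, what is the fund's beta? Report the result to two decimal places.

1.66

r̄p = 2.0800%,  r̄m = 1.2800%
Cov = Σ(rp − r̄p)(rm − r̄m) / 5 = 14.7316
Var(rm) = Σ(rm − r̄m)² / 5 = 8.8776
β = Cov / Var = 14.7316 / 8.8776 = 1.6594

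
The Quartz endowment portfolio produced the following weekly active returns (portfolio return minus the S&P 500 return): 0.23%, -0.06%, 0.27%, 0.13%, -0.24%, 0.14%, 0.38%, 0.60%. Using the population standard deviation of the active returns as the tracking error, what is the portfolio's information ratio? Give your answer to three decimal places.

r̄ = (0.23 − 0.06 + 0.27 + 0.13 − 0.24 + 0.14 + 0.38 + 0.6) / 8 = 1.450 / 8 = 0.1813%
Population std dev = √[0.4651 / 8] = 0.2411%
IR = r̄ / tracking error = 0.1813 / 0.2411 = 0.7520

0.752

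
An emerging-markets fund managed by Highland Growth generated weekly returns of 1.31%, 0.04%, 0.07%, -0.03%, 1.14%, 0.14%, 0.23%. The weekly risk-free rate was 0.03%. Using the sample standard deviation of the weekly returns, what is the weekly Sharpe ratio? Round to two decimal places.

0.68

r̄ = (1.31 + 0.04 + 0.07 − 0.03 + 1.14 + 0.14 + 0.23) / 7 = 2.900 / 7 = 0.4143%
Sample std dev = √[1.8942 / 6] = 0.5619%
Sharpe = (r̄ − rf) / σ = (0.4143 − 0.03) / 0.5619 = 0.3843 / 0.5619 = 0.6839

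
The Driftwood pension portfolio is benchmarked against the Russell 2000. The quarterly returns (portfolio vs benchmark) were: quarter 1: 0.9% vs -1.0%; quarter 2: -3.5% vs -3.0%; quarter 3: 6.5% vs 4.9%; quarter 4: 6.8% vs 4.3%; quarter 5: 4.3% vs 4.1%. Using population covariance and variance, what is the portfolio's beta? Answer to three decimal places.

r̄p = 3.0000%,  r̄m = 1.8600%
Cov = Σ(rp − r̄p)(rm − r̄m) / 5 = 12.0840
Var(rm) = Σ(rm − r̄m)² / 5 = 10.4024
β = Cov / Var = 12.0840 / 10.4024 = 1.1617

1.162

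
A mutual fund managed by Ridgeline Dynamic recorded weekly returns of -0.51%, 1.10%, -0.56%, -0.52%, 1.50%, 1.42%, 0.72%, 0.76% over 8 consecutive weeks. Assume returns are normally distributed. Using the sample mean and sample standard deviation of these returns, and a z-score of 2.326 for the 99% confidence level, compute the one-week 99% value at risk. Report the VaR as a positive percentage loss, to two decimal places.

1.57

Mean return r̄ = 3.910 / 8 = 0.4888%
Σ(r − r̄)² = (-0.51 − 0.4888)² + (1.1 − 0.4888)² + (-0.56 − 0.4888)² + … = 5.5055
σ = √[5.5055 / 7] = 0.8868%
VaR = −(r̄ − z·σ) = −(0.4888 − 2.326 × 0.8868) = −(-1.5739) = 1.5739%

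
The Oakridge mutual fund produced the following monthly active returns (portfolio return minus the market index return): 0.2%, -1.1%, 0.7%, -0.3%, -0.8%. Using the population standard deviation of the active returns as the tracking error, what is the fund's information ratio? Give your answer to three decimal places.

r̄ = (0.2 − 1.1 + 0.7 − 0.3 − 0.8) / 5 = -0.2600%
Σ(r − r̄)² = 2.1320; population σ = √(2.1320/5) = 0.6530%
IR = r̄ / tracking error = -0.2600 / 0.6530 = -0.3982

-0.398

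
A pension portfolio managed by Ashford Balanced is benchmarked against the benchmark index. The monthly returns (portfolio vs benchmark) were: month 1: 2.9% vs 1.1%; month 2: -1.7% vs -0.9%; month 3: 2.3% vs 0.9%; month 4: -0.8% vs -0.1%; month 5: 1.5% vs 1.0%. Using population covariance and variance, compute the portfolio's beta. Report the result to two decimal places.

2.20

r̄p = 0.8400%,  r̄m = 0.4000%
Cov = Σ(rp − r̄p)(rm − r̄m) / 5 = 1.3380
Var(rm) = Σ(rm − r̄m)² / 5 = 0.6080
β = Cov / Var = 1.3380 / 0.6080 = 2.2007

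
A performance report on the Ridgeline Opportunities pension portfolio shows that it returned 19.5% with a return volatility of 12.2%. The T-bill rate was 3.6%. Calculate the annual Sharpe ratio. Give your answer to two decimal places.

1.30

Sharpe = (Rp − Rf) / σp = (19.5% − 3.6%) / 12.2% = 15.90% / 12.2% = 1.3033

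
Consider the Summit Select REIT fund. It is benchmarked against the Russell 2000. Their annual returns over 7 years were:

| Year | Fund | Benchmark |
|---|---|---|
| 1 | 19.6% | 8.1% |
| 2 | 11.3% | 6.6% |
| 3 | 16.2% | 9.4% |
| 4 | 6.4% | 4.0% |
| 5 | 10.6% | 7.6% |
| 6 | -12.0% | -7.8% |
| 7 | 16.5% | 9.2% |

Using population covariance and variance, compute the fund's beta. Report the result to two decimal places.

r̄p = 9.8000%,  r̄m = 5.3000%
Cov = Σ(rp − r̄p)(rm − r̄m) / 7 = 53.3714
Var(rm) = Σ(rm − r̄m)² / 7 = 31.4486
β = Cov / Var = 53.3714 / 31.4486 = 1.6971

1.70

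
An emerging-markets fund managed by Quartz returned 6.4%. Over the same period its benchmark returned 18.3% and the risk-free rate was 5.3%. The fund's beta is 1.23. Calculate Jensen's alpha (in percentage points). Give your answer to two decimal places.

CAPM expected return = Rf + β(Rm − Rf) = 5.3% + 1.23 × (18.3% − 5.3%) = 5.3 + 1.23 × 13.00 = 21.2900%
Jensen's α = Rp − E[R] = 6.4% − 21.2900% = -14.8900

-14.89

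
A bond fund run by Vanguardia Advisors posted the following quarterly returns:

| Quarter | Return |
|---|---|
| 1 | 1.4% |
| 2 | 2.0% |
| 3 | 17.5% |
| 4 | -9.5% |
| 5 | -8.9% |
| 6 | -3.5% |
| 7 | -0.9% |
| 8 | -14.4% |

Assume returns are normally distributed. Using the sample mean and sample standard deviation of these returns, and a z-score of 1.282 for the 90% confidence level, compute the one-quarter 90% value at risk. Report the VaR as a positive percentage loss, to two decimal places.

14.57

r̄ = (1.4 + 2 + 17.5 − 9.5 − 8.9 − 3.5 − 0.9 − 14.4) / 8 = -2.0375%
Σ(r − r̄)² = 668.8788; sample σ = √(668.8788/7) = 9.7752%
VaR = −(r̄ − z·σ) = −(-2.0375 − 1.282 × 9.7752) = −(-14.5693) = 14.5693%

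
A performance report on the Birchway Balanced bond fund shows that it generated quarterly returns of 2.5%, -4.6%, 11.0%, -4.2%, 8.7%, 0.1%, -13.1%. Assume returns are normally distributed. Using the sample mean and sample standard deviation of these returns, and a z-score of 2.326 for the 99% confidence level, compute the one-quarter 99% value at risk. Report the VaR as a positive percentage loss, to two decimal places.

19.25

r̄ = (2.5 − 4.6 + 11 − 4.2 + 8.7 + 0.1 − 13.1) / 7 = 0.40 / 7 = 0.0571%
Σ(r − r̄)² = (2.5 − 0.0571)² + (-4.6 − 0.0571)² + (11 − 0.0571)² + … = 413.3371
sample σ = √(413.3371 / 6) = √68.8895 = 8.3000%
VaR = −(r̄ − z·σ) = −(0.0571 − 2.326 × 8.3000) = −(-19.2487) = 19.2487%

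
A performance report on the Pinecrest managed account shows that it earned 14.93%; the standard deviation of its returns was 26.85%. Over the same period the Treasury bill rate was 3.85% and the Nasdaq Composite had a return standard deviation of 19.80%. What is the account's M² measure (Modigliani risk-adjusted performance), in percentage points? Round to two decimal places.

Sharpe = (Rp − Rf) / σp = (14.93% − 3.85%) / 26.85% = 0.4127
M² = Rf + Sharpe × σm = 3.85% + 0.4127 × 19.80% = 12.0215%

12.02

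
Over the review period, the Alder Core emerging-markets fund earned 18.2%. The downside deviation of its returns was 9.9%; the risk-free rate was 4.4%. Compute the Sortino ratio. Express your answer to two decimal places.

1.39

Sortino = (Rp − Rf) / σd = (18.2% − 4.4%) / 9.9% = 13.80% / 9.9% = 1.3939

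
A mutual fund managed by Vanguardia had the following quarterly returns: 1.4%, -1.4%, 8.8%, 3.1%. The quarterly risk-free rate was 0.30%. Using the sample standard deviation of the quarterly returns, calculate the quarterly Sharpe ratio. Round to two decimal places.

0.62

μ = (1.4 − 1.4 + 8.8 + 3.1) / 4 = 11.90 / 4 = 2.9750%
Σ(r − μ)² = 55.5675; sample σ = √(55.5675/3) = 4.3038%
Sharpe = (μ − rf) / σ = (2.9750 − 0.3) / 4.3038 = 2.6750 / 4.3038 = 0.6215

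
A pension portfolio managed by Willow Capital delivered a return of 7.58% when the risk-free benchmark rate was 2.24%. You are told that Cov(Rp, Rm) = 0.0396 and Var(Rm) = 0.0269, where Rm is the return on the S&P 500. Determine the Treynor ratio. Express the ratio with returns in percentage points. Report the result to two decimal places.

β = Cov / Var = 0.0396 / 0.0269 = 1.4721
Treynor = (Rp − Rf) / β = (7.58% − 2.24%) / 1.4721 = 5.34 / 1.4721 = 3.6275

3.63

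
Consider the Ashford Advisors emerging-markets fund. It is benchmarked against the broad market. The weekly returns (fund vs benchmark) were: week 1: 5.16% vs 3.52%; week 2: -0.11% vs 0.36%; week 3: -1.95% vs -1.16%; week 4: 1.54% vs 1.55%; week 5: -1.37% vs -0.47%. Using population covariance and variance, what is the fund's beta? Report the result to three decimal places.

1.539

r̄p = 0.6540%,  r̄m = 0.7600%
Cov = Σ(rp − r̄p)(rm − r̄m) / 5 = 4.1863
Var(rm) = Σ(rm − r̄m)² / 5 = 2.7202
β = Cov / Var = 4.1863 / 2.7202 = 1.5390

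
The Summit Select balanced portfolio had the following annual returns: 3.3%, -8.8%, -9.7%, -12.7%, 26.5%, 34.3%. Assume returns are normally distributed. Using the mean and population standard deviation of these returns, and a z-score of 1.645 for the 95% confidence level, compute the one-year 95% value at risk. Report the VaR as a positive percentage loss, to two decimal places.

24.86

Mean return r̄ = 32.90 / 6 = 5.4833%
Σ(r − r̄)² = 2042.0483; population σ = √(2042.0483/6) = 18.4483%
VaR = −(r̄ − z·σ) = −(5.4833 − 1.645 × 18.4483) = −(-24.8642) = 24.8642%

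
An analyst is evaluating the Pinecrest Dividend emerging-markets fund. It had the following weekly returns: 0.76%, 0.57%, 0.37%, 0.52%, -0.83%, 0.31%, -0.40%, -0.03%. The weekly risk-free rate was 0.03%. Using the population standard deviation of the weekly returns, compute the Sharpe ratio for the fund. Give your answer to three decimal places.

0.254

r̄ = (0.76 + 0.57 + 0.37 + 0.52 − 0.83 + 0.31 − 0.4 − 0.03) / 8 = 1.270 / 8 = 0.1588%
Σ(r − r̄)² = (0.76 − 0.1588)² + (0.57 − 0.1588)² + … = 2.0541
σ = √[2.0541 / 8] = 0.5067%
Sharpe = (r̄ − rf) / σ = (0.1588 − 0.03) / 0.5067 = 0.1288 / 0.5067 = 0.2542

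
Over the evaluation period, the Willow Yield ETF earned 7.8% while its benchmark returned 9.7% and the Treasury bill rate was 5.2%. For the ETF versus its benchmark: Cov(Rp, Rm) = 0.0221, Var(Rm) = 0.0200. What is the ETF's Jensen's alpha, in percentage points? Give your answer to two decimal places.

β = Cov / Var = 0.0221 / 0.0200 = 1.1050
E[R] = Rf + β(Rm − Rf) = 5.2% + 1.1050 × (9.7% − 5.2%) = 10.1725%
α = Rp − E[R] = 7.8% − 10.1725% = -2.3725

-2.37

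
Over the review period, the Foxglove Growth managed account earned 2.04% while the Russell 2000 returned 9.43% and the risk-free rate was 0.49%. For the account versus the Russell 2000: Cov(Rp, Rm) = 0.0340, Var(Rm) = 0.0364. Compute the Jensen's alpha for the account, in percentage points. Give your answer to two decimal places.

-6.80

β = Cov / Var = 0.0340 / 0.0364 = 0.9341
E[R] = Rf + β(Rm − Rf) = 0.49% + 0.9341 × (9.43% − 0.49%) = 8.8409%
α = Rp − E[R] = 2.04% − 8.8409% = -6.8009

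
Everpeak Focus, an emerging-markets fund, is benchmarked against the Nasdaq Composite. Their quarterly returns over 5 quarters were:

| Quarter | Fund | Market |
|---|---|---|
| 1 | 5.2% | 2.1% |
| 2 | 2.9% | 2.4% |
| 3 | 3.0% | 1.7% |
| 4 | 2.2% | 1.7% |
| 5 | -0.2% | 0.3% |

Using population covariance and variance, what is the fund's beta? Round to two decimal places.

2.00

r̄p = 2.6200%,  r̄m = 1.6400%
Cov = Σ(rp − r̄p)(rm − r̄m) / 5 = 1.0352
Var(rm) = Σ(rm − r̄m)² / 5 = 0.5184
β = Cov / Var = 1.0352 / 0.5184 = 1.9969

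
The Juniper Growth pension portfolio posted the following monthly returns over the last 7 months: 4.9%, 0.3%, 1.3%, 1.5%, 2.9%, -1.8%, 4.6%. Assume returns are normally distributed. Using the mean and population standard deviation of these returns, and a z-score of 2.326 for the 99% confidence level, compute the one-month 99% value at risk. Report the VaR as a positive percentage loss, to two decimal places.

3.17

μ = (4.9 + 0.3 + 1.3 + 1.5 + 2.9 − 1.8 + 4.6) / 7 = 13.70 / 7 = 1.9571%
Population σ = √[Σ(r − μ)² / 7] = √[34.0371 / 7] = √4.8624 = 2.2051%
VaR = −(μ − z·σ) = −(1.9571 − 2.326 × 2.2051) = −(-3.1720) = 3.1720%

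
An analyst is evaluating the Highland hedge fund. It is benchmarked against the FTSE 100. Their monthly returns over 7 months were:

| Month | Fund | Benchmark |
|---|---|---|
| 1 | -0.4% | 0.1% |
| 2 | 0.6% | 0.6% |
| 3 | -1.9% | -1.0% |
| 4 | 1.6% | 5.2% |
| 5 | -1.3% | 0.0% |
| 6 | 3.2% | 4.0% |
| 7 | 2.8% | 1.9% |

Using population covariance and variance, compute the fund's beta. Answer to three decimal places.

r̄p = 0.6571%,  r̄m = 1.5429%
Cov = Σ(rp − r̄p)(rm − r̄m) / 7 = 3.0804
Var(rm) = Σ(rm − r̄m)² / 7 = 4.4796
β = Cov / Var = 3.0804 / 4.4796 = 0.6877

0.688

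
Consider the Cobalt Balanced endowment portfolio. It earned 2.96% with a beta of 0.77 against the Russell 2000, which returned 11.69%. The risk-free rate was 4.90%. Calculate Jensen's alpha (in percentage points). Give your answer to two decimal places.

-7.17

CAPM expected return = Rf + β(Rm − Rf) = 4.90% + 0.77 × (11.69% − 4.90%) = 4.9 + 0.77 × 6.79 = 10.1283%
Jensen's α = Rp − E[R] = 2.96% − 10.1283% = -7.1683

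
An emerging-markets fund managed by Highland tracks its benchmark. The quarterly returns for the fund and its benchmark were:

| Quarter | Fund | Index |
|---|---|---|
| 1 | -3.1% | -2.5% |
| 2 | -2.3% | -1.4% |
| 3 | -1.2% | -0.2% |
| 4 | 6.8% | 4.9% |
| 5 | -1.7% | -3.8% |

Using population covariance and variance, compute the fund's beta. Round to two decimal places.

r̄p = -0.3000%,  r̄m = -0.6000%
Cov = Σ(rp − r̄p)(rm − r̄m) / 5 = 10.0180
Var(rm) = Σ(rm − r̄m)² / 5 = 8.9800
β = Cov / Var = 10.0180 / 8.9800 = 1.1156

1.12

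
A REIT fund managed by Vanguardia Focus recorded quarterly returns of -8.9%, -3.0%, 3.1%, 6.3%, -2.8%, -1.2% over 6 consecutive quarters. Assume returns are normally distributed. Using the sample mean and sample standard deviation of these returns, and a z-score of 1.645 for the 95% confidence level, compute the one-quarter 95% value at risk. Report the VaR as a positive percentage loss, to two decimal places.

r̄ = (-8.9 − 3 + 3.1 + 6.3 − 2.8 − 1.2) / 6 = -6.50 / 6 = -1.0833%
Σ(r − r̄)² = 139.7483; sample σ = √(139.7483/5) = 5.2867%
VaR = −(r̄ − z·σ) = −(-1.0833 − 1.645 × 5.2867) = −(-9.7799) = 9.7799%

9.78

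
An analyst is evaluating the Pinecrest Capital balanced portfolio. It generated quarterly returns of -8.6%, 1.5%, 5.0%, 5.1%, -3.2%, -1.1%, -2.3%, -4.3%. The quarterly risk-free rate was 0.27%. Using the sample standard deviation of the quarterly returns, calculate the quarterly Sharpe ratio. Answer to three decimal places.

-0.268

Mean return r̄ = -7.90 / 8 = -0.9875%
Sample σ = √[Σ(r − r̄)² / 7] = √[154.6488 / 7] = √22.0927 = 4.7003%
Sharpe = (r̄ − rf) / σ = (-0.9875 − 0.27) / 4.7003 = -1.2575 / 4.7003 = -0.2675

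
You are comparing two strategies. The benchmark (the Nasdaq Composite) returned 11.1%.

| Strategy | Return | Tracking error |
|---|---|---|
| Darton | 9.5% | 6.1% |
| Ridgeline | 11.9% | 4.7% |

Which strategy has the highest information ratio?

Ridgeline

Darton: IR = (9.5% − 11.1%) / 6.1% = -0.262
Ridgeline: IR = (11.9% − 11.1%) / 4.7% = 0.170
Highest: Ridgeline (0.170).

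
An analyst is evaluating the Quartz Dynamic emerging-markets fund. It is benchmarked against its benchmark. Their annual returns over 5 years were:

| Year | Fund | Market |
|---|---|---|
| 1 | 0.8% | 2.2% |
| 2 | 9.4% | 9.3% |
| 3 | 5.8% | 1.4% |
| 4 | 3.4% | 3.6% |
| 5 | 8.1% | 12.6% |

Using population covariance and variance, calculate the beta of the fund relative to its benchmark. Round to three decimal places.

0.539

r̄p = 5.5000%,  r̄m = 5.8200%
Cov = Σ(rp − r̄p)(rm − r̄m) / 5 = 10.3100
Var(rm) = Σ(rm − r̄m)² / 5 = 19.1296
β = Cov / Var = 10.3100 / 19.1296 = 0.5390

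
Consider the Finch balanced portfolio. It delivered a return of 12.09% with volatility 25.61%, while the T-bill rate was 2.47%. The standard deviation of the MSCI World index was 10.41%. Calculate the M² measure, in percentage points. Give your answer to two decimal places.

Sharpe = (Rp − Rf) / σp = (12.09% − 2.47%) / 25.61% = 0.3756
M² = Rf + Sharpe × σm = 2.47% + 0.3756 × 10.41% = 6.3800%

6.38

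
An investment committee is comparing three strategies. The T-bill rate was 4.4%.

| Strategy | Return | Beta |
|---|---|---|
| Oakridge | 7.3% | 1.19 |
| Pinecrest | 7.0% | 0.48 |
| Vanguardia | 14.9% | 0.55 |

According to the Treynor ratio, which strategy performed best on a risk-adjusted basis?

Vanguardia

Oakridge: Treynor = (7.3% − 4.4%) / 1.19 = 2.437
Pinecrest: Treynor = (7.0% − 4.4%) / 0.48 = 5.417
Vanguardia: Treynor = (14.9% − 4.4%) / 0.55 = 19.091
Highest: Vanguardia (19.091).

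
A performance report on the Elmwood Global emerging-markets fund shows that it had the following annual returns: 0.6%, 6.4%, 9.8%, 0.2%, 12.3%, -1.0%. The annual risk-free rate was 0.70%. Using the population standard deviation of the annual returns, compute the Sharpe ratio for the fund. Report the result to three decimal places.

0.787

μ = (0.6 + 6.4 + 9.8 + 0.2 + 12.3 − 1) / 6 = 28.30 / 6 = 4.7167%
Σ(r − μ)² = (0.6 − 4.7167)² + (6.4 − 4.7167)² + (9.8 − 4.7167)² + … = 156.2083
population σ = √(156.2083 / 6) = √26.0347 = 5.1024%
Sharpe = (μ − rf) / σ = (4.7167 − 0.7) / 5.1024 = 4.0167 / 5.1024 = 0.7872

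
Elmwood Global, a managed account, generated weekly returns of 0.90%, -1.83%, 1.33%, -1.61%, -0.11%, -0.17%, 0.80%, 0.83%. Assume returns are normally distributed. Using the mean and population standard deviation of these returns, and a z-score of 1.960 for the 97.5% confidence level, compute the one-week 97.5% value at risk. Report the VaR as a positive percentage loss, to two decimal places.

r̄ = (0.9 − 1.83 + 1.33 − 1.61 − 0.11 − 0.17 + 0.8 + 0.83) / 8 = 0.140 / 8 = 0.0175%
Σ(r − r̄)² = (0.9 − 0.0175)² + (-1.83 − 0.0175)² + … = 9.8874
σ = √[9.8874 / 8] = 1.1117%
VaR = −(r̄ − z·σ) = −(0.0175 − 1.960 × 1.1117) = −(-2.1614) = 2.1614%

2.16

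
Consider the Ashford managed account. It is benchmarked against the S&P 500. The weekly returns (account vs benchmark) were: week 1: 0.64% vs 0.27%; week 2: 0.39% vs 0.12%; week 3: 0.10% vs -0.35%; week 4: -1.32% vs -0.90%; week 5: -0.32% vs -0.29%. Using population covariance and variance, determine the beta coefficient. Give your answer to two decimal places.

r̄p = -0.1020%,  r̄m = -0.2300%
Cov = Σ(rp − r̄p)(rm − r̄m) / 5 = 0.2696
Var(rm) = Σ(rm − r̄m)² / 5 = 0.1679
β = Cov / Var = 0.2696 / 0.1679 = 1.6057

1.61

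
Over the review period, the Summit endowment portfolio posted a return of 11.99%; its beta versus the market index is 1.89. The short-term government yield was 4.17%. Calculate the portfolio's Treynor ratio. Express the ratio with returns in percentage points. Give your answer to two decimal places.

Treynor = (Rp − Rf) / β = (11.99% − 4.17%) / 1.89 = 7.82 / 1.89 = 4.1376

4.14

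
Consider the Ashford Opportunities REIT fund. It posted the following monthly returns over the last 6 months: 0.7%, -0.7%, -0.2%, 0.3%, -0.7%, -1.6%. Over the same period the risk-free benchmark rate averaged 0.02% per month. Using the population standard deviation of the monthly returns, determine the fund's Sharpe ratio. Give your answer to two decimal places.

-0.52

r̄ = (0.7 − 0.7 − 0.2 + 0.3 − 0.7 − 1.6) / 6 = -0.3667%
Σ(r − r̄)² = (0.7 − (-0.3667))² + (-0.7 − (-0.3667))² + (-0.2 − (-0.3667))² + … = 3.3533
σ = √[3.3533 / 6] = 0.7476%
Sharpe = (r̄ − rf) / σ = (-0.3667 − 0.02) / 0.7476 = -0.3867 / 0.7476 = -0.5173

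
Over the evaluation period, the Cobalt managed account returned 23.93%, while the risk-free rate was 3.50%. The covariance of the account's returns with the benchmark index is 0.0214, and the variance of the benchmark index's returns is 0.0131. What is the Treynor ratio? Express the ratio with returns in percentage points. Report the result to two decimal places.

β = Cov / Var = 0.0214 / 0.0131 = 1.6336
Treynor = (Rp − Rf) / β = (23.93% − 3.50%) / 1.6336 = 20.43 / 1.6336 = 12.5061

12.51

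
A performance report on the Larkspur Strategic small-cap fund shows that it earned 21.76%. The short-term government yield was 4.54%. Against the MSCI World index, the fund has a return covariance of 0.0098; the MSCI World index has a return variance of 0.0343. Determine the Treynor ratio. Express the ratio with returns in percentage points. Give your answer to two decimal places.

β = Cov / Var = 0.0098 / 0.0343 = 0.2857
Treynor = (Rp − Rf) / β = (21.76% − 4.54%) / 0.2857 = 17.22 / 0.2857 = 60.2730

60.27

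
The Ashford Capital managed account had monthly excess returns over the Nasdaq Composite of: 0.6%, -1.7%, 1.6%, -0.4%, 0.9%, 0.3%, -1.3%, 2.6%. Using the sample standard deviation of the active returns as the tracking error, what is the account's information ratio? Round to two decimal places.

μ = (0.6 − 1.7 + 1.6 − 0.4 + 0.9 + 0.3 − 1.3 + 2.6) / 8 = 0.3250%
Sample σ = √[Σ(r − μ)² / 7] = √[14.4750 / 7] = √2.0679 = 1.4380%
IR = μ / tracking error = 0.3250 / 1.4380 = 0.2260

0.23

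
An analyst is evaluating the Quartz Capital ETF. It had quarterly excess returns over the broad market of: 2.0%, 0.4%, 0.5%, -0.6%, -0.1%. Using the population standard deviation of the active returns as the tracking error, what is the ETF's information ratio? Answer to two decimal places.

0.50

r̄ = (2 + 0.4 + 0.5 − 0.6 − 0.1) / 5 = 0.4400%
Σ(r − r̄)² = 3.8120; population σ = √(3.8120/5) = 0.8732%
IR = r̄ / tracking error = 0.4400 / 0.8732 = 0.5039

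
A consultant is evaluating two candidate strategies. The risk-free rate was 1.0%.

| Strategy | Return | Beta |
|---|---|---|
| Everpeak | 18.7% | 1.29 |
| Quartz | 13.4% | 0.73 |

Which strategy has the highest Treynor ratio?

Everpeak: Treynor = (18.7% − 1.0%) / 1.29 = 13.721
Quartz: Treynor = (13.4% − 1.0%) / 0.73 = 16.986
Highest: Quartz (16.986).

Quartz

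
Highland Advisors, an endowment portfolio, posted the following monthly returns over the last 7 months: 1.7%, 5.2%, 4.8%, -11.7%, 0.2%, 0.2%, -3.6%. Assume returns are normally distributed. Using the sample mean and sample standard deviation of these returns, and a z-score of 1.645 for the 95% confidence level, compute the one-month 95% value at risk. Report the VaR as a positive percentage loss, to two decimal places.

9.99

Mean return r̄ = -3.20 / 7 = -0.4571%
Sample std dev = √[201.4371 / 6] = 5.7942%
VaR = −(r̄ − z·σ) = −(-0.4571 − 1.645 × 5.7942) = −(-9.9886) = 9.9886%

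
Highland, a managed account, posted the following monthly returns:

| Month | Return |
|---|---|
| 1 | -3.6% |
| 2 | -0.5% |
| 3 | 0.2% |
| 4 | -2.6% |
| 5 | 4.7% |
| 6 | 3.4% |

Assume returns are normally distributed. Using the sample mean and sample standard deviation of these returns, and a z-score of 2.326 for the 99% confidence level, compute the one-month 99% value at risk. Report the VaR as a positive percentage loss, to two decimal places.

7.32

r̄ = (-3.6 − 0.5 + 0.2 − 2.6 + 4.7 + 3.4) / 6 = 1.60 / 6 = 0.2667%
Σ(r − r̄)² = 53.2333; sample σ = √(53.2333/5) = 3.2629%
VaR = −(r̄ − z·σ) = −(0.2667 − 2.326 × 3.2629) = −(-7.3228) = 7.3228%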